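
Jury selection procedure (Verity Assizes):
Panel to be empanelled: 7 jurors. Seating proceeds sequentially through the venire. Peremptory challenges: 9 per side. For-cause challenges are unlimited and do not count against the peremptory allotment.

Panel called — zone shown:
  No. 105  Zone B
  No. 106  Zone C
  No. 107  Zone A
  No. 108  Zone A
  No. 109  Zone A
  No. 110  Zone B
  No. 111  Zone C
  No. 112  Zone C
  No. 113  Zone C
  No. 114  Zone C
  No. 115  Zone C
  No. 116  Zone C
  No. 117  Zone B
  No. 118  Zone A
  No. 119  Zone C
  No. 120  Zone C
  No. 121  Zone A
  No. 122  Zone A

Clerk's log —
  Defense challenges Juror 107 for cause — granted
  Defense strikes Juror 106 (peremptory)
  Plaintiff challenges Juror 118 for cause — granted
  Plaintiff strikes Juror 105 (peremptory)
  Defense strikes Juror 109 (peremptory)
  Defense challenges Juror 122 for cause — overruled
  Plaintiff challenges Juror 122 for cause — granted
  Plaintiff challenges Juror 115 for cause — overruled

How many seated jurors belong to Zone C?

Removed: #105, #106, #107, #109, #118, #122.
Seated jurors 1–7: #108, #110, #111, #112, #113, #114, #115.
Of those, in Zone C: #111, #112, #113, #114, #115 → 5.

5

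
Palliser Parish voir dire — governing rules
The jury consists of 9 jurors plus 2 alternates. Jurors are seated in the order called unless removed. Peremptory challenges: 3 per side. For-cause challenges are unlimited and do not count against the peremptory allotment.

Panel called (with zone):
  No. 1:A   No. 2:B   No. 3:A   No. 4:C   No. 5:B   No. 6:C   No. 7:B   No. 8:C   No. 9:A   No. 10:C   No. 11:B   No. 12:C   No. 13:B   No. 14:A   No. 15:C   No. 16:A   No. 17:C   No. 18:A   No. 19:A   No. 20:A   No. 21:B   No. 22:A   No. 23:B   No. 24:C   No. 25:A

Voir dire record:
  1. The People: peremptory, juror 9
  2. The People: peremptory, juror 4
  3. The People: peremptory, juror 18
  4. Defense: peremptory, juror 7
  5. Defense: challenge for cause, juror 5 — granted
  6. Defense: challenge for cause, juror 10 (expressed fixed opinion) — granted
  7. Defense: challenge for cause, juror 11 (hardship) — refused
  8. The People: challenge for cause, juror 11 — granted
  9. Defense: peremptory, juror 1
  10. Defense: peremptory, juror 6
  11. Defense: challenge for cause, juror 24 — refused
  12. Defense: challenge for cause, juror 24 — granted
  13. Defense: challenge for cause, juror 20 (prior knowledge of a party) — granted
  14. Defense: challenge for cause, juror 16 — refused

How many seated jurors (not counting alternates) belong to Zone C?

Removed: #1, #4, #5, #6, #7, #9, #10, #11, #18, #20, #24.
Seated jurors 1–9: #2, #3, #8, #12, #13, #14, #15, #16, #17 (alternates #19, #21 not counted).
Of those, in Zone C: #8, #12, #15, #17 → 4.

4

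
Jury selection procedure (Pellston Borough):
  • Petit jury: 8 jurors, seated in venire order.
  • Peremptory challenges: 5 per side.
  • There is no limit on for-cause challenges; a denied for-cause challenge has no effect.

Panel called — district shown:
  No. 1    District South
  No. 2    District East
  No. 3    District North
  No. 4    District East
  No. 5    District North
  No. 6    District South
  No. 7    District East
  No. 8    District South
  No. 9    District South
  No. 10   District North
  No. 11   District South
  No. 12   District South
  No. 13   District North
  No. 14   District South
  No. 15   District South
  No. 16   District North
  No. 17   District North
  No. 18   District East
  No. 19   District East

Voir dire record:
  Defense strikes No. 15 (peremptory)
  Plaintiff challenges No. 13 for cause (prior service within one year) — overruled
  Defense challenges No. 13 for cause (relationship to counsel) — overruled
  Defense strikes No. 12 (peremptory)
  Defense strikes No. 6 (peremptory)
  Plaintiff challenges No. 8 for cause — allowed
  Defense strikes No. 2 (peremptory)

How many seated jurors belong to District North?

Removed: #2, #6, #8, #12, #15.
Seated jurors 1–8: #1, #3, #4, #5, #7, #9, #10, #11.
Of those, in District North: #3, #5, #10 → 3.

3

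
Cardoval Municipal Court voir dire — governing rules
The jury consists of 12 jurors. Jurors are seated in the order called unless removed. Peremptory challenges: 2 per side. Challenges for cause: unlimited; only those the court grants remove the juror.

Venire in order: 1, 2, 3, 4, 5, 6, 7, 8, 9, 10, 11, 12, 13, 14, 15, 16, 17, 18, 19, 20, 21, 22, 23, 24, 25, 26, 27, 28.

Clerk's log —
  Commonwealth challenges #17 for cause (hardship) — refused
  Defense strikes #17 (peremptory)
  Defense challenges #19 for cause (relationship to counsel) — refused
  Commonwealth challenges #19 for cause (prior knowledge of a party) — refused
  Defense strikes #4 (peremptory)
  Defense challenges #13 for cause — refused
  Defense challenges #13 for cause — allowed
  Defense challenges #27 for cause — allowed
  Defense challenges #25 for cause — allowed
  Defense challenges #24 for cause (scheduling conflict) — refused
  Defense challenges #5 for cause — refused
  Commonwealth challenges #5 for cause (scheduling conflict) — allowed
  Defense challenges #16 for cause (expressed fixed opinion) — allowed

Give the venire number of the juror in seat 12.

15

Removed: #4, #5, #13, #16, #17, #25, #27. (#19, #24 stay — for-cause denied.)
Filling seats in venire order through position 12: #1, #2, #3, #6, #7, #8, #9, #10, #11, #12, #14, #15.
So seat 12 is #15.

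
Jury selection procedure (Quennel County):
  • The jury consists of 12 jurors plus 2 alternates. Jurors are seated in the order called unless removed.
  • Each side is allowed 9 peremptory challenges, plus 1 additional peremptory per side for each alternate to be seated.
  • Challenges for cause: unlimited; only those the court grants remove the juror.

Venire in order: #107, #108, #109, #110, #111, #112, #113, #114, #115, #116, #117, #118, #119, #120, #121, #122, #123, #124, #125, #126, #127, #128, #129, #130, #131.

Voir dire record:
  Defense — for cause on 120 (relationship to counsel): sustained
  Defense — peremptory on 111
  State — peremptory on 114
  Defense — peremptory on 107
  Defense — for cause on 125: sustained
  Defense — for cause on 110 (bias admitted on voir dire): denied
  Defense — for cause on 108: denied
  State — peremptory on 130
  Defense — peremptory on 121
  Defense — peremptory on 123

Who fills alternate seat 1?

Removed: #107, #111, #114, #120, #121, #123, #125, #130. (#108, #110 stay — for-cause denied.)
Seating in order: seats 1–12 → #108, #109, #110, #112, #113, #115, #116, #117, #118, #119, #122, #124; alternates → #126, #127.
So alternate 1 is #126.

126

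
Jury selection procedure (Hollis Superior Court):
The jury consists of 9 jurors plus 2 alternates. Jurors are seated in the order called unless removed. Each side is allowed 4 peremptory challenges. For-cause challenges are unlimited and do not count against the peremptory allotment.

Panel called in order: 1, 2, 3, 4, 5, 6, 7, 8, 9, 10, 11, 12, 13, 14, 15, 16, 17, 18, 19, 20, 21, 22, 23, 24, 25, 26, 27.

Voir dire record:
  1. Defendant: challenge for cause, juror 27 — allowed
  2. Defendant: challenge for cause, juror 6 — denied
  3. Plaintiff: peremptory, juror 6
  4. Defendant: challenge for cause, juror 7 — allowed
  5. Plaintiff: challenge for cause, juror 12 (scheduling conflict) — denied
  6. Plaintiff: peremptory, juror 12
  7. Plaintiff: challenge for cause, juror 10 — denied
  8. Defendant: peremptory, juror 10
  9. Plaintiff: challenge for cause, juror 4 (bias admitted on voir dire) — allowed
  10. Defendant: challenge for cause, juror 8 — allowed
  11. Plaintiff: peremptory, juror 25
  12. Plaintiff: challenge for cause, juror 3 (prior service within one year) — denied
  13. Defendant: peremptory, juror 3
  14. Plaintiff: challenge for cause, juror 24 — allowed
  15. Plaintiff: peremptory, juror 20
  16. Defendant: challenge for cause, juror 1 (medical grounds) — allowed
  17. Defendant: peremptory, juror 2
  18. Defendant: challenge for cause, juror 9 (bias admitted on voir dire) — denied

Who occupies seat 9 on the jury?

18

Removed: #1, #2, #3, #4, #6, #7, #8, #10, #12, #20, #24, #25, #27. (#9 stays — for-cause denied.)
Seating in order: seats 1–9 → #5, #9, #11, #13, #14, #15, #16, #17, #18; alternates → #19, #21.
So seat 9 is #18.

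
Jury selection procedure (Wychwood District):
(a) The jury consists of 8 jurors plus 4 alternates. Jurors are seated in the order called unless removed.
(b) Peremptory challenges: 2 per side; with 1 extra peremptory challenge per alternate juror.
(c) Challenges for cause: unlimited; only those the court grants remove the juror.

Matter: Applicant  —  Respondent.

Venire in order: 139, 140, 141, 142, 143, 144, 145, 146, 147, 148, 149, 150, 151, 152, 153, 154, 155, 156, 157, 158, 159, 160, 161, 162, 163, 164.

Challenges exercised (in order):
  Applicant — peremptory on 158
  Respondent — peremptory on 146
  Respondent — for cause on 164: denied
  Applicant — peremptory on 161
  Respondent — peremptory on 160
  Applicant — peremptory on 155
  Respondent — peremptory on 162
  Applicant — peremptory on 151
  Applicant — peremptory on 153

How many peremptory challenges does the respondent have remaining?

Respondent allotment: 2 base + 1 × 4 alternates = 6.
Respondent peremptories used: #146, #160, #162 — 3 (the for-cause on #164 doesn't count).
Remaining: 6 − 3 = 3.

3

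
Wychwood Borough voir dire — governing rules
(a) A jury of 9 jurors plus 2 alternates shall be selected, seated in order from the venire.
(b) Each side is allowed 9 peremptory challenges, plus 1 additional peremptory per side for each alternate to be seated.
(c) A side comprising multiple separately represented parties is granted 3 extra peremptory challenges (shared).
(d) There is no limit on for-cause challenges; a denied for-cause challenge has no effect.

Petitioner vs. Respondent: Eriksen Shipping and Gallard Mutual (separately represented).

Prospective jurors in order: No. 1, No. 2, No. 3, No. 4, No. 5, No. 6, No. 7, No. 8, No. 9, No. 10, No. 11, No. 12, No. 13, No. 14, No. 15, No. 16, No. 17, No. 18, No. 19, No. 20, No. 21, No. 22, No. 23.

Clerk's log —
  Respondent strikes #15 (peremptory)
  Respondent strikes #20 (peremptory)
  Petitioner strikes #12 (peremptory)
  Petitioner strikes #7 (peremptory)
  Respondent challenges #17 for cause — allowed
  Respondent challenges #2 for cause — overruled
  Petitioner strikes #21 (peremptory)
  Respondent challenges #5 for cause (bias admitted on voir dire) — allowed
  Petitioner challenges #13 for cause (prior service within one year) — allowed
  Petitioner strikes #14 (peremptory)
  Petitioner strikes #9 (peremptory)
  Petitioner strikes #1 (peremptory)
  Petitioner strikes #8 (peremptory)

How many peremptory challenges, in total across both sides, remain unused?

16

Petitioner allotment: 9 base + 1 × 2 alternates = 11. Respondent allotment: 9 base + 1 × 2 alternates + 3 multi-party = 14.
Petitioner peremptories used: #12, #7, #21, #14, #9, #1, #8 — 7 (the for-cause on #13 doesn't count).
Respondent peremptories used: #15, #20 — 2 (for-cause on #17, #2, #5 don't count).
Remaining: (11 − 7) + (14 − 2) = 16.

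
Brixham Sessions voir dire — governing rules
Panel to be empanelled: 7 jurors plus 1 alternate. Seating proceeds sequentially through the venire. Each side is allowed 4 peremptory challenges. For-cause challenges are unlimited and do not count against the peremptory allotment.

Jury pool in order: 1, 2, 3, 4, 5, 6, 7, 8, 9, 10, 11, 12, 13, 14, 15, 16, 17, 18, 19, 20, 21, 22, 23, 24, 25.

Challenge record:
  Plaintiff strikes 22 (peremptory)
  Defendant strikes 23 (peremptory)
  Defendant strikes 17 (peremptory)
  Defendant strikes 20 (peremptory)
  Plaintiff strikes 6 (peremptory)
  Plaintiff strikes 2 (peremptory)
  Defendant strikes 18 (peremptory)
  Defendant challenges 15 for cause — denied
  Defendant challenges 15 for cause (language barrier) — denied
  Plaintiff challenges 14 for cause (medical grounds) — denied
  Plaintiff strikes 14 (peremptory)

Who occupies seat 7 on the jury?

Removed: #2, #6, #14, #17, #18, #20, #22, #23. (#15 stays — for-cause denied.)
Seating in order: seats 1–7 → #1, #3, #4, #5, #7, #8, #9; alternates → #10.
So seat 7 is #9.

9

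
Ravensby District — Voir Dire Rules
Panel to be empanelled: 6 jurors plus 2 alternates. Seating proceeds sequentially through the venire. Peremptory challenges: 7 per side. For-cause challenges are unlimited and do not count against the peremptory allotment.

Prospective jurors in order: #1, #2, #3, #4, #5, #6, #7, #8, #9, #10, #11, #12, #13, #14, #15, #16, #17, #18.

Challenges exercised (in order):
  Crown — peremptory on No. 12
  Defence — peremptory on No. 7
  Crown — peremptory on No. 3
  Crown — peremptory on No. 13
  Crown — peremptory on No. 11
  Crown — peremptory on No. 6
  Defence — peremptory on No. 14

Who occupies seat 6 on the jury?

9

Removed: #3, #6, #7, #11, #12, #13, #14.
Filling seats in venire order through position 6: #1, #2, #4, #5, #8, #9.
So seat 6 is #9.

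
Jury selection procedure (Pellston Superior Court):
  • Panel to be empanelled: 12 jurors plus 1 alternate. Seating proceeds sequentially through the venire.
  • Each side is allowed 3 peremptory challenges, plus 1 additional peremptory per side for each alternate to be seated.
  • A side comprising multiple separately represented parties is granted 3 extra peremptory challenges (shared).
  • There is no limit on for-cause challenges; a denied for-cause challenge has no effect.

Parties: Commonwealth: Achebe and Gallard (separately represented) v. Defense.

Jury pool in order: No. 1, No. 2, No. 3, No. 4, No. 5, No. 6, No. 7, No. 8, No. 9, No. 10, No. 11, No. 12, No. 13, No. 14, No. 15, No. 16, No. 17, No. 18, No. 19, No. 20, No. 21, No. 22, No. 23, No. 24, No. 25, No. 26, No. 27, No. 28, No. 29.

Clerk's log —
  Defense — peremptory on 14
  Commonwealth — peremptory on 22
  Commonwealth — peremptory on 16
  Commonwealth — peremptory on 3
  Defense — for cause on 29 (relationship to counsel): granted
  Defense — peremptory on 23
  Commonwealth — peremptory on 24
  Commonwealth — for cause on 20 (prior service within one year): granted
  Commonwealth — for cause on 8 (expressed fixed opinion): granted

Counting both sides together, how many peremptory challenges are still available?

Commonwealth allotment: 3 base + 1 × 1 alternate + 3 multi-party = 7. Defense allotment: 3 base + 1 × 1 alternate = 4.
Commonwealth peremptories used: #22, #16, #3, #24 — 4 (for-cause on #20, #8 don't count).
Defense peremptories used: #14, #23 — 2 (the for-cause on #29 doesn't count).
Remaining: (7 − 4) + (4 − 2) = 5.

5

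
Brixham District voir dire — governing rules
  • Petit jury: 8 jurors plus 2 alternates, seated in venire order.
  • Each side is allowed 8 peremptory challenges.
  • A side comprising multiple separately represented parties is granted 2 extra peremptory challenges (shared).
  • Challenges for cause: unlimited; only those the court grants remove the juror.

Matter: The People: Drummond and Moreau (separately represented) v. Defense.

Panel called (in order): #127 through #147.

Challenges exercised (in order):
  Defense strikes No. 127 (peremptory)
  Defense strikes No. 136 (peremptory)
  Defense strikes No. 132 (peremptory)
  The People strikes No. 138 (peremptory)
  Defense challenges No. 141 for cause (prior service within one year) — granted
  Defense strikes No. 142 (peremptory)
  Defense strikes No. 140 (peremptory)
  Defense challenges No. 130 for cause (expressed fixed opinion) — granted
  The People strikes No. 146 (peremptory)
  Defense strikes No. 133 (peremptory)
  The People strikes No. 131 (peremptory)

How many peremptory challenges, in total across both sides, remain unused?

9

The People allotment: 8 base + 2 multi-party = 10. Defense allotment: 8.
The People peremptories used: #138, #146, #131 — 3.
Defense peremptories used: #127, #136, #132, #142, #140, #133 — 6 (for-cause on #141, #130 don't count).
Remaining: (10 − 3) + (8 − 6) = 9.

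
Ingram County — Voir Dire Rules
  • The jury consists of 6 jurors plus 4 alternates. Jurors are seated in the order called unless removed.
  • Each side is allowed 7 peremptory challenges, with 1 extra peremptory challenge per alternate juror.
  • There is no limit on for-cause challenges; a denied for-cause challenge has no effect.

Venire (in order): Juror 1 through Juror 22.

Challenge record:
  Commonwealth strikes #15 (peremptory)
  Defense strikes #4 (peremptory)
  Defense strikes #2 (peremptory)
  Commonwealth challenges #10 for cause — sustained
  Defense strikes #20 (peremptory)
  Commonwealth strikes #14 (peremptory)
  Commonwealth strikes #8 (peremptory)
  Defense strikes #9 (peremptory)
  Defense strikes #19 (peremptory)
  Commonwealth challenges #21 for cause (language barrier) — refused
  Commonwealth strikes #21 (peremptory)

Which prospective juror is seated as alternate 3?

16

Removed: #2, #4, #8, #9, #10, #14, #15, #19, #20, #21.
Filling seats in venire order through position 9: #1, #3, #5, #6, #7, #11, #12, #13, #16.
So alternate 3 is #16.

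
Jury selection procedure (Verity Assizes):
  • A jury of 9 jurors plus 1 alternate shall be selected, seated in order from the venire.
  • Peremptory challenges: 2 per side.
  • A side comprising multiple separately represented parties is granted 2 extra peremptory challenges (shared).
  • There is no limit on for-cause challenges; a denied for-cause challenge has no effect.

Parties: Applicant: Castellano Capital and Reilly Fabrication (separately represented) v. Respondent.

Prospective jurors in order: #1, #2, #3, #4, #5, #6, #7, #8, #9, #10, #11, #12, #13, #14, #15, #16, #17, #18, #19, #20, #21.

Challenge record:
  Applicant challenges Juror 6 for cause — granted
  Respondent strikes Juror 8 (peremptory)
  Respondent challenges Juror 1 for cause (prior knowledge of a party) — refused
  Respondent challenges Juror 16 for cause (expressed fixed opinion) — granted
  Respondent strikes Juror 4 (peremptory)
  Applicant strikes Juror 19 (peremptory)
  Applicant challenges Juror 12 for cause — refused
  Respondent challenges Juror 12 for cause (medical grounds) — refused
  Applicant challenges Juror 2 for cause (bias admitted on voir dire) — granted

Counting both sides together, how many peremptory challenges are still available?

3

Applicant allotment: 2 base + 2 multi-party = 4. Respondent allotment: 2.
Applicant peremptories used: #19 — 1 (for-cause on #6, #12, #2 don't count).
Respondent peremptories used: #8, #4 — 2 (for-cause on #1, #16, #12 don't count).
Remaining: (4 − 1) + (2 − 2) = 3.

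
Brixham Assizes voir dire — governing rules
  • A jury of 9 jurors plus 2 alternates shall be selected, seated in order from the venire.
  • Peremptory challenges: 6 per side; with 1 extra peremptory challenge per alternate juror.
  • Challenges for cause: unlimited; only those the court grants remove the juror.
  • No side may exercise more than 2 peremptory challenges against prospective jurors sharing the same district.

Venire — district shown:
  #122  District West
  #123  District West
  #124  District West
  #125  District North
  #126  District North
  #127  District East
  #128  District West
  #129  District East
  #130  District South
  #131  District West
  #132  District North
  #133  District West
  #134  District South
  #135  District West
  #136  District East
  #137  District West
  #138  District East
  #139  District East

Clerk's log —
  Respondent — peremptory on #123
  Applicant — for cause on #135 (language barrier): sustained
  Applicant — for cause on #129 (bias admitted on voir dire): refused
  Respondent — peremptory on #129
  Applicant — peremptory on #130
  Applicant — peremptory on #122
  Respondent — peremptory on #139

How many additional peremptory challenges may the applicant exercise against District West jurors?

Applicant peremptories so far: #130, #122 — 2 of 8 used, 6 left overall.
Against District West: #122 — 1 used; per-district cap 2 leaves 1.
Binding limit: min(6, 1) = 1.

1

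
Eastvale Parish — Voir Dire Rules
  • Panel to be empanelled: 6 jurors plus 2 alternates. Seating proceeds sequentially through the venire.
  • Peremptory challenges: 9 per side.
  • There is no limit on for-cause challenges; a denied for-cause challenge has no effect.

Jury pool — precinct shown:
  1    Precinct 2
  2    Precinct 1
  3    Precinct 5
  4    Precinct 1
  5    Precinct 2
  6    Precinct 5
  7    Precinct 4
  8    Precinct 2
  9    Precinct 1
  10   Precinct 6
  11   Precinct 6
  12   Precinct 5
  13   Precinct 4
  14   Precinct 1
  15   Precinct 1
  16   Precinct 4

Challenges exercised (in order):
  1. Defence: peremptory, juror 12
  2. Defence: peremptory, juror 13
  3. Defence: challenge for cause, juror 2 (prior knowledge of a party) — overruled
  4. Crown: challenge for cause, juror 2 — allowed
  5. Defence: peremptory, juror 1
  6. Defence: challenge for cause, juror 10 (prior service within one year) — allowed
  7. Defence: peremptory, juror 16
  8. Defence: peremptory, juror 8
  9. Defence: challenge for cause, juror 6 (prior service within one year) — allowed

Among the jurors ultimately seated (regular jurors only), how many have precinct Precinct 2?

1

Removed: #1, #2, #6, #8, #10, #12, #13, #16.
Seated jurors 1–6: #3, #4, #5, #7, #9, #11 (alternates #14, #15 not counted).
Of those, in Precinct 2: #5 → 1.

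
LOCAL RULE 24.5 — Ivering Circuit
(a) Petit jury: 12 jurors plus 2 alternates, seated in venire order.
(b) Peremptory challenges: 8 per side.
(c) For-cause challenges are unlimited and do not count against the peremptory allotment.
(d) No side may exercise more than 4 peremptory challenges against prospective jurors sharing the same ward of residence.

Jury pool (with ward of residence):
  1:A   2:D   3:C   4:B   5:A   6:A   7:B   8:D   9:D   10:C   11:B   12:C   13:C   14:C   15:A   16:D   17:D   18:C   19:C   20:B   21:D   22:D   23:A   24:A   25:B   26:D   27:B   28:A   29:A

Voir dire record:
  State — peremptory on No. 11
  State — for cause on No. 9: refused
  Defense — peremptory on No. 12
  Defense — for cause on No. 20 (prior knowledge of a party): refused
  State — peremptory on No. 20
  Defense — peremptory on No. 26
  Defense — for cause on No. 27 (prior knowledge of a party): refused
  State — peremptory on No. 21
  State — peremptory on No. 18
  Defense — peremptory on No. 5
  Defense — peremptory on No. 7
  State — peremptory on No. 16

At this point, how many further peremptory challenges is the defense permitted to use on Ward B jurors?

Defense peremptories so far: #12, #26, #5, #7 — 4 of 8 used, 4 left overall.
Against Ward B: #7 — 1 used; per-ward cap 4 leaves 3.
Binding limit: min(4, 3) = 3.

3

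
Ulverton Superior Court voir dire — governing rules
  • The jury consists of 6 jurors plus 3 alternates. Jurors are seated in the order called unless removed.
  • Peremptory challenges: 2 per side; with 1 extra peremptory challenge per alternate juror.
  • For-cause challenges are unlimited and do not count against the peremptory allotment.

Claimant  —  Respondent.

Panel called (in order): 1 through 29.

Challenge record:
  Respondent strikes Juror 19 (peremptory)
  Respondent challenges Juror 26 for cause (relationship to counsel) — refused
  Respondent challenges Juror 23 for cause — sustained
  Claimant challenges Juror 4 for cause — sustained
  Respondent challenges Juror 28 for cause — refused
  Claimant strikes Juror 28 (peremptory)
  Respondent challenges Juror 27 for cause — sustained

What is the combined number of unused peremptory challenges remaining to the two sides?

8

Claimant allotment: 2 base + 1 × 3 alternates = 5. Respondent allotment: 2 base + 1 × 3 alternates = 5.
Claimant peremptories used: #28 — 1 (the for-cause on #4 doesn't count).
Respondent peremptories used: #19 — 1 (for-cause on #26, #23, #28, #27 don't count).
Remaining: (5 − 1) + (5 − 1) = 8.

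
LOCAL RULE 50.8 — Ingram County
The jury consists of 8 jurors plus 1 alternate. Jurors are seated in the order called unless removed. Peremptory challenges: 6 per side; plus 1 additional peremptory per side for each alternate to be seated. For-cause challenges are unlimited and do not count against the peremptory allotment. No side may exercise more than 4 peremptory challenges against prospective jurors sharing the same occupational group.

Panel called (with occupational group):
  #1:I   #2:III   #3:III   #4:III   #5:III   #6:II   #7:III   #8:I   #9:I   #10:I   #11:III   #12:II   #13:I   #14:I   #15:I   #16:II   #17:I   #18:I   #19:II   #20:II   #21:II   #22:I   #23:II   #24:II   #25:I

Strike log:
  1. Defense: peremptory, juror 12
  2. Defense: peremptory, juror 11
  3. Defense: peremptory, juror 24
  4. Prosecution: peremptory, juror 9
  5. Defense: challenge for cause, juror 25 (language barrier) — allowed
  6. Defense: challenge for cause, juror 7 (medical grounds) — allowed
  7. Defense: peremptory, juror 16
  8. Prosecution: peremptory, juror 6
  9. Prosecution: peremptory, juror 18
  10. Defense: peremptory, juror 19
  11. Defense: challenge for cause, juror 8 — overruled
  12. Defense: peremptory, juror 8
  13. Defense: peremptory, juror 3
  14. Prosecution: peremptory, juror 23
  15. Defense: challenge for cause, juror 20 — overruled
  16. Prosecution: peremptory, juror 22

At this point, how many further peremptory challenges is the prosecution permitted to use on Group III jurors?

Prosecution peremptories so far: #9, #6, #18, #23, #22 — 5 of 7 used, 2 left overall.
Against Group III: none yet — per-group cap 4 leaves 4.
Binding limit: min(2, 4) = 2.

2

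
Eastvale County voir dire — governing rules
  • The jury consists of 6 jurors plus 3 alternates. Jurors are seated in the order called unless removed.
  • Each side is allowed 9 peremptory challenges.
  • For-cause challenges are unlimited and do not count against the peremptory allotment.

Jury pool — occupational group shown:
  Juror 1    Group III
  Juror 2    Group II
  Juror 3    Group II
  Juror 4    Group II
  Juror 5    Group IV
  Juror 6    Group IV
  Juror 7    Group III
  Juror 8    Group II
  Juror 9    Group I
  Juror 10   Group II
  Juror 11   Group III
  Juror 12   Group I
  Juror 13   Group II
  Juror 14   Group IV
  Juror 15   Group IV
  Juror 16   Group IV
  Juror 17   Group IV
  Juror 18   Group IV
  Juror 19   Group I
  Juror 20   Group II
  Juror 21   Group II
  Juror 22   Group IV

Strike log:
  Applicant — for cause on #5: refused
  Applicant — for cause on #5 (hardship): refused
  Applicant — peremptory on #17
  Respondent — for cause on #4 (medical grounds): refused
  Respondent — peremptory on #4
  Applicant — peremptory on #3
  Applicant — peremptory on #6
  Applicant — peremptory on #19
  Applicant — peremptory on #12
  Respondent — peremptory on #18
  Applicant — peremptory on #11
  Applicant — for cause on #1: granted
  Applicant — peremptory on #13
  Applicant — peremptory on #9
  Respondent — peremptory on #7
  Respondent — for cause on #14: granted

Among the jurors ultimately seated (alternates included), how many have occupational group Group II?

Removed: #1, #3, #4, #6, #7, #9, #11, #12, #13, #14, #17, #18, #19.
Seated (9 incl. alternates): #2, #5, #8, #10, #15, #16, #20, #21, #22.
Of those, in Group II: #2, #8, #10, #20, #21 → 5.

5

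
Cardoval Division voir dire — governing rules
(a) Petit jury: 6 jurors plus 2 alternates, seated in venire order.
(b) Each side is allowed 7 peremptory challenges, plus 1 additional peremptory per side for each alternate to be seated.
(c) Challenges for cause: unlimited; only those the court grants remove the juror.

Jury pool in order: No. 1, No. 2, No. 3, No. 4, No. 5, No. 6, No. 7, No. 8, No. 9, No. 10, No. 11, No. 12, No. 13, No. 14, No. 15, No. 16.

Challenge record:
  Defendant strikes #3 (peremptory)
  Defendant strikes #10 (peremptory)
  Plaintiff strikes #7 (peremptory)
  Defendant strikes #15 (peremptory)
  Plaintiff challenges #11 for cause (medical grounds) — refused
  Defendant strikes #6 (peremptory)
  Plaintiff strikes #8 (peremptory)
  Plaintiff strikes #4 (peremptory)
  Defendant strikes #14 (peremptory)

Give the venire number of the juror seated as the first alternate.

13

Removed: #3, #4, #6, #7, #8, #10, #14, #15. (#11 stays — for-cause denied.)
Seating in order: seats 1–6 → #1, #2, #5, #9, #11, #12; alternates → #13, #16.
So alternate 1 is #13.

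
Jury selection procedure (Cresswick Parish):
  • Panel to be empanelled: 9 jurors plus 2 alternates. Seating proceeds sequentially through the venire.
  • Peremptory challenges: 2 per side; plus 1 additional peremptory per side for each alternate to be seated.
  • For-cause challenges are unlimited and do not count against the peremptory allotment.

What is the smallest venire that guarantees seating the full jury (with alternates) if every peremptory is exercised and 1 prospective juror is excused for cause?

20

Seats to fill: 9 + 2 alternates = 11.
Peremptories: 2 + 1×2 = 4 per side × 2 sides = 8.
For-cause removals: 1.
Minimum venire: 11 + 8 + 1 = 20.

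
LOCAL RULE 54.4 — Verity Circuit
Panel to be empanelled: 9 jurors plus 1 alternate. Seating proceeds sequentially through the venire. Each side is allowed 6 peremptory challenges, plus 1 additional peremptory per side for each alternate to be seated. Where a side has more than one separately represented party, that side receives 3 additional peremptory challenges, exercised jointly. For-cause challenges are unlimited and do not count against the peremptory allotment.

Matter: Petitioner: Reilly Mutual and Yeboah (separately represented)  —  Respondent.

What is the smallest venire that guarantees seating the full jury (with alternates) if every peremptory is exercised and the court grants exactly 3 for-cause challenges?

30

Seats to fill: 9 + 1 alternates = 10.
Peremptories — Petitioner: 6 + 1×1 + 3 = 10; Respondent: 6 + 1×1 = 7; total 17.
For-cause removals: 3.
Minimum venire: 10 + 17 + 3 = 30.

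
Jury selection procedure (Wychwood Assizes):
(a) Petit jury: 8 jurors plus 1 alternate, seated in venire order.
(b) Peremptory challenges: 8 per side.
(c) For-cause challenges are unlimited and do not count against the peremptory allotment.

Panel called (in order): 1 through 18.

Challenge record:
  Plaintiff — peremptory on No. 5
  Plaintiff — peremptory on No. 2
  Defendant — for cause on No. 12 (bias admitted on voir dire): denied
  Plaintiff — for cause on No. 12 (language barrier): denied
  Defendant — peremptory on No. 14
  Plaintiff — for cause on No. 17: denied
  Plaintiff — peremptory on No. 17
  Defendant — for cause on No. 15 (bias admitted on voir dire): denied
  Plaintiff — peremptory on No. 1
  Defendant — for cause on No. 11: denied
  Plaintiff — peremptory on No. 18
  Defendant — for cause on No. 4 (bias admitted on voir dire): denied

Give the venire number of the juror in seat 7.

Removed: #1, #2, #5, #14, #17, #18. (#4, #11, #12, #15 stay — for-cause denied.)
Seating in order: seats 1–8 → #3, #4, #6, #7, #8, #9, #10, #11; alternates → #12.
So seat 7 is #10.

10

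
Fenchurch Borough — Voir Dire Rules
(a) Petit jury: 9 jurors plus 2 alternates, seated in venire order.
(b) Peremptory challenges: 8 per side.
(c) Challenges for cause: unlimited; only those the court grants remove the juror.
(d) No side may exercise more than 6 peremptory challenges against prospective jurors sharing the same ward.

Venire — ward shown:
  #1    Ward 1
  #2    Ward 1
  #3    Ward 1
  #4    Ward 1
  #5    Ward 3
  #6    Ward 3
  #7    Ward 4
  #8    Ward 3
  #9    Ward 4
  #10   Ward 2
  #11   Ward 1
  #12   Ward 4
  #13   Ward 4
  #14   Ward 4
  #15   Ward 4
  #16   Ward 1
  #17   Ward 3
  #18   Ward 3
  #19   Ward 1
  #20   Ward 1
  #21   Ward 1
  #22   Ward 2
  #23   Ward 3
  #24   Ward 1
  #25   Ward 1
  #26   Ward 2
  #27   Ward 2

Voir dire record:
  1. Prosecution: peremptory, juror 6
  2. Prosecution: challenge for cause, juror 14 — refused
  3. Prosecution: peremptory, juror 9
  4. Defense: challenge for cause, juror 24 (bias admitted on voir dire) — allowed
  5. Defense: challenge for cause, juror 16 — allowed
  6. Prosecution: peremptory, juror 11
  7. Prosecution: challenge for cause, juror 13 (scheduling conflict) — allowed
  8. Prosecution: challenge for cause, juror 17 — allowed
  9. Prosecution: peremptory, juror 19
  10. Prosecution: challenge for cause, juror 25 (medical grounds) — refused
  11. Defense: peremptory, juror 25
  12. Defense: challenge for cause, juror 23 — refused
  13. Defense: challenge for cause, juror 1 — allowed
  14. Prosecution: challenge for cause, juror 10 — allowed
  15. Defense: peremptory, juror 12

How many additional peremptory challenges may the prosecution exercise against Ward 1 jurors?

4

Prosecution peremptories so far: #6, #9, #11, #19 — 4 of 8 used, 4 left overall.
Against Ward 1: #11, #19 — 2 used; per-ward cap 6 leaves 4.
Binding limit: min(4, 4) = 4.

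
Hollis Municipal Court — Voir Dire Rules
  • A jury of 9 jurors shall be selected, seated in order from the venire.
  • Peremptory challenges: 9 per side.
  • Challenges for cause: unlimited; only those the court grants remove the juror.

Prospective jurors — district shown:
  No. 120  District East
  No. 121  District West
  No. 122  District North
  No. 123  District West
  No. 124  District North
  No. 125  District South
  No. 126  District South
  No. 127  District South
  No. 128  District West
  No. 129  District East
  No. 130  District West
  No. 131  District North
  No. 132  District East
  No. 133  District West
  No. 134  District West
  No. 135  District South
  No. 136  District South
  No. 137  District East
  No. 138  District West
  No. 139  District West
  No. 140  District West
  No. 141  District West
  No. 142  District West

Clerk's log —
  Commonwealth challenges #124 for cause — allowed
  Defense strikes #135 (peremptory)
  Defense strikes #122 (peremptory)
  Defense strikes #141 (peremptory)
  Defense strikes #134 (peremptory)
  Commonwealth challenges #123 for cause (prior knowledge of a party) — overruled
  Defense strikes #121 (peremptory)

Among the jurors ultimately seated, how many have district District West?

Removed: #121, #122, #124, #134, #135, #141.
Seated jurors 1–9: #120, #123, #125, #126, #127, #128, #129, #130, #131.
Of those, in District West: #123, #128, #130 → 3.

3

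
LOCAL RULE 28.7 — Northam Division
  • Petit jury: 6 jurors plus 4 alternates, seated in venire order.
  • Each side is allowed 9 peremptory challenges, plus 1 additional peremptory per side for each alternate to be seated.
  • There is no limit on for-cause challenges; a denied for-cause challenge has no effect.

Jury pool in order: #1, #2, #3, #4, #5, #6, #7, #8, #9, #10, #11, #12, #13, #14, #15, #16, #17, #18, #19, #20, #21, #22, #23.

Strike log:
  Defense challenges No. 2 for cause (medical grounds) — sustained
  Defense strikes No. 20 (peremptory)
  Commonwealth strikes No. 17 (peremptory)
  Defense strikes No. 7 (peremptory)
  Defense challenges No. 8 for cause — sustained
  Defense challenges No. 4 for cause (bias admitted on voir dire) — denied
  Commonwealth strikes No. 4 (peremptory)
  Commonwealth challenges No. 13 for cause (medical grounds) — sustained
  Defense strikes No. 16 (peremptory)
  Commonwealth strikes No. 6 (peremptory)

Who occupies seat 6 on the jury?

Removed: #2, #4, #6, #7, #8, #13, #16, #17, #20.
Seating in order: seats 1–6 → #1, #3, #5, #9, #10, #11; alternates → #12, #14, #15, #18.
So seat 6 is #11.

11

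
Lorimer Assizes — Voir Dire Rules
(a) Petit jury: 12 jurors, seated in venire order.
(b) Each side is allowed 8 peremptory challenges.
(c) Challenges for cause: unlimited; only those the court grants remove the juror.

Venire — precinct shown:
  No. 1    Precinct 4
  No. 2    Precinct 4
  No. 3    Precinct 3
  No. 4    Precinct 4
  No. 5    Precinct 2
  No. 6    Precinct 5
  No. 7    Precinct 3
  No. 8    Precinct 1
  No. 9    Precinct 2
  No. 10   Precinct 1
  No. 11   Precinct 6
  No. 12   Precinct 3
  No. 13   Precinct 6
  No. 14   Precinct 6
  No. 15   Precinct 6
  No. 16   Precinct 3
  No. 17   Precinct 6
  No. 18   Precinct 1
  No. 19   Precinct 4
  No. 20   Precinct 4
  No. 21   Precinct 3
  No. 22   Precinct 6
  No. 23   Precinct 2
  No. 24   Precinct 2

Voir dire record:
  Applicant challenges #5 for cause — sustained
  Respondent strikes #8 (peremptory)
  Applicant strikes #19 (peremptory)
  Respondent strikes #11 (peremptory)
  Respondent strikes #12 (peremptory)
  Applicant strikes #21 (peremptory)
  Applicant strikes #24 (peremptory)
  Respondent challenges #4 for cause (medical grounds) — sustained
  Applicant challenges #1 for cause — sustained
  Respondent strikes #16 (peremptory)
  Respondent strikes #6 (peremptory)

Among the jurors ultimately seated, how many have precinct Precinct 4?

Removed: #1, #4, #5, #6, #8, #11, #12, #16, #19, #21, #24.
Seated jurors 1–12: #2, #3, #7, #9, #10, #13, #14, #15, #17, #18, #20, #22.
Of those, in Precinct 4: #2, #20 → 2.

2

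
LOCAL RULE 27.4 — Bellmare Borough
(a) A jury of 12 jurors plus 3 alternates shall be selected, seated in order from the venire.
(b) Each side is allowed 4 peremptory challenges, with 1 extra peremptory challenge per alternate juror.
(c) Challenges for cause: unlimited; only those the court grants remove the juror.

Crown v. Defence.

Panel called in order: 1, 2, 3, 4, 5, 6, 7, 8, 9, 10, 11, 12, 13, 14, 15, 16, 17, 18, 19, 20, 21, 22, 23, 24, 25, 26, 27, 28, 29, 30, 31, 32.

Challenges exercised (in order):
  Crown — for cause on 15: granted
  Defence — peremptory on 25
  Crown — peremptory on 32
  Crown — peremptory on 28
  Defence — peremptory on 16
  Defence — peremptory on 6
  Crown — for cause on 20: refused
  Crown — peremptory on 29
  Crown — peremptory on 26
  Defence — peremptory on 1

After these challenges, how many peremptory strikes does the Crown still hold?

3

Crown allotment: 4 base + 1 × 3 alternates = 7.
Crown peremptories used: #32, #28, #29, #26 — 4 (for-cause on #15, #20 don't count).
Remaining: 7 − 4 = 3.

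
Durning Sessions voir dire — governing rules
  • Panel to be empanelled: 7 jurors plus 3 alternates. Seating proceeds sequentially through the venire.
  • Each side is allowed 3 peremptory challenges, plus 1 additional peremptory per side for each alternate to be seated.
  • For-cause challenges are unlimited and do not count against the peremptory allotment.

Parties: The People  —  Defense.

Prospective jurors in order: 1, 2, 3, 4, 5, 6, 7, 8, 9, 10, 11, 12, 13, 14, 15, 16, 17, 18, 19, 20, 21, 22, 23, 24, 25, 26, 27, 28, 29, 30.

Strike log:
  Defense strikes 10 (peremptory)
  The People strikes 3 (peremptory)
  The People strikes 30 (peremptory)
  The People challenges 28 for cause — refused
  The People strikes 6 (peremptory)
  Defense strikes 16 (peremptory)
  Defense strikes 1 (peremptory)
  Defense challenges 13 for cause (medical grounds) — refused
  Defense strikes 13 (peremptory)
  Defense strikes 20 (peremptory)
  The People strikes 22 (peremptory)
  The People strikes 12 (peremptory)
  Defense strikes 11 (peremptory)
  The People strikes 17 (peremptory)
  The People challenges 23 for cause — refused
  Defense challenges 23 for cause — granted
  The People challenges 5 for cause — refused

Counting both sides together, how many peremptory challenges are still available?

0

The People allotment: 3 base + 1 × 3 alternates = 6. Defense allotment: 3 base + 1 × 3 alternates = 6.
The People peremptories used: #3, #30, #6, #22, #12, #17 — 6 (for-cause on #28, #23, #5 don't count).
Defense peremptories used: #10, #16, #1, #13, #20, #11 — 6 (for-cause on #13, #23 don't count).
Remaining: (6 − 6) + (6 − 6) = 0.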